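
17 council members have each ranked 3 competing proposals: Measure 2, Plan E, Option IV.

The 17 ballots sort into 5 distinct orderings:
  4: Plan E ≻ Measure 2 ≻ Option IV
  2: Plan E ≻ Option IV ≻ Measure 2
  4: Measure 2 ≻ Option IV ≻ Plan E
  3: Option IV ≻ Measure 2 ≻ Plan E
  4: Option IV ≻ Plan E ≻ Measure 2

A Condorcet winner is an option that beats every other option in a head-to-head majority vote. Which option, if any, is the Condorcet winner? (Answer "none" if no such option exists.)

Pairwise majorities:
Measure 2 vs Plan E: Plan E, 10–7.
Measure 2 vs Option IV: Option IV, 9–8.
Plan E vs Option IV: Option IV wins 11–6.
Option IV beats each of Measure 2, Plan E — Option IV is the Condorcet winner.

Option IV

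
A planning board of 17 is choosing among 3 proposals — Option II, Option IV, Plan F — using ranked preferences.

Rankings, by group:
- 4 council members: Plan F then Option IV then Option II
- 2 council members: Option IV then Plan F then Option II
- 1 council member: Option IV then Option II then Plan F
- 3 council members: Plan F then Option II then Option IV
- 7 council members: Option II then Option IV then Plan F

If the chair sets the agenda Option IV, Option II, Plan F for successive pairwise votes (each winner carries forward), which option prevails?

Round 1: Option IV vs Option II — 7–10, Option II advances.
Round 2: Option II vs Plan F — 8–9, Plan F advances.
Plan F survives the agenda.

Plan F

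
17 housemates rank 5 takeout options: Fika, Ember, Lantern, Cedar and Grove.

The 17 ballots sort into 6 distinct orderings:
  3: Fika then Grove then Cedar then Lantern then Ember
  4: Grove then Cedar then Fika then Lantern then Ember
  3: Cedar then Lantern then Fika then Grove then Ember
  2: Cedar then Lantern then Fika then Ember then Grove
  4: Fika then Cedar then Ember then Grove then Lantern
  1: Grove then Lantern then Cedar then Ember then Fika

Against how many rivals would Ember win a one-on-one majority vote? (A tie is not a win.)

Ember against each rival (17 friends):
Ember vs Fika: 1 to 16, Fika.
Ember vs Lantern: Lantern, 13–4.
Ember vs Cedar: 0 to 17, Cedar.
Ember vs Grove: Ember is ranked higher on 2+4 = 6 ballots, Grove on 11. Grove wins 11–6.
Ember beats no one; loses to Fika, Lantern, Cedar, Grove — 0 pairwise wins.

0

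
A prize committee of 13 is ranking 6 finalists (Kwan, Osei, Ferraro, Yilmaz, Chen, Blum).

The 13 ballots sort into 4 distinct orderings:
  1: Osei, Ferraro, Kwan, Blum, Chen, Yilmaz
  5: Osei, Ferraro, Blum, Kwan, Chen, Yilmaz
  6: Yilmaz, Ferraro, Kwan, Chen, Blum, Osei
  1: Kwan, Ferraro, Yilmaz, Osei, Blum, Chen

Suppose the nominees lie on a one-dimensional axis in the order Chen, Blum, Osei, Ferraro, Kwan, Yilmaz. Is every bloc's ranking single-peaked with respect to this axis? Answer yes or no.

Axis positions: Chen=1, Blum=2, Osei=3, Ferraro=4, Kwan=5, Yilmaz=6.
Bloc 1 (peak Osei at position 3): ranking walks positions 3-4-5-2-1-6, expanding outward from the peak — single-peaked.
Bloc 2 (peak Osei at position 3): ranking walks positions 3-4-2-5-1-6, expanding outward from the peak — single-peaked.
Bloc 3: ranking walks positions 6-4-5-1-2-3; Ferraro is ranked above Kwan even though Kwan lies between Ferraro and the peak Yilmaz on the axis — preferences dip and rise again. Not single-peaked.
Bloc 4 (peak Kwan at position 5): ranking walks positions 5-4-6-3-2-1, expanding outward from the peak — single-peaked.
Bloc 3 violates single-peakedness, so the profile is not single-peaked on this axis.

no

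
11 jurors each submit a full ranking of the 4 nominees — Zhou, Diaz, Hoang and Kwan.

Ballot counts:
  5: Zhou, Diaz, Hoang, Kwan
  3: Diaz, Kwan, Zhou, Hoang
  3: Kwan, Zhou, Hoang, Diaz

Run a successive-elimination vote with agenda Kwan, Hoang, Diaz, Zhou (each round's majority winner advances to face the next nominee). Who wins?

Round 1: Kwan vs Hoang — 6–5, Kwan advances.
Round 2: Kwan vs Diaz — 3–8, Diaz advances.
Round 3: Diaz vs Zhou — 3–8, Zhou advances.
The agenda winner is Zhou.

Zhou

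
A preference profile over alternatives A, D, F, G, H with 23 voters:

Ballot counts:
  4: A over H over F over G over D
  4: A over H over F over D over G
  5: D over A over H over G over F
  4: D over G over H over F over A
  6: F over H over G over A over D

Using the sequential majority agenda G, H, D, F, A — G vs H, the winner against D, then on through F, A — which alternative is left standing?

Round 1: G vs H — 4–19, H advances.
Round 2: H vs D — 14–9, H advances.
Round 3: H vs F — 17–6, H advances.
Round 4: H vs A — 10–13, A advances.
A survives the agenda.

A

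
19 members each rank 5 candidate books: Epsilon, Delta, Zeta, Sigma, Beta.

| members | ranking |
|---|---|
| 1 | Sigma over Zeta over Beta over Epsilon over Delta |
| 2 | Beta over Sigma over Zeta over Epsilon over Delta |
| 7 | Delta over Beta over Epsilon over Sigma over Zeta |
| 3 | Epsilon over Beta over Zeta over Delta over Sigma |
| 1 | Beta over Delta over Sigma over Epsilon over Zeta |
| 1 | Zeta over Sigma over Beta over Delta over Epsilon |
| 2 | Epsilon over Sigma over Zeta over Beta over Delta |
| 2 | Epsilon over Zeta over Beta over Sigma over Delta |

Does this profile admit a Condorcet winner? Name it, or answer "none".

Check each pair by majority over 19 ballots:
Epsilon–Delta: Epsilon 10–9.
Epsilon vs Zeta: Epsilon wins 15–4.
Epsilon–Sigma: Epsilon 14–5.
Epsilon vs Beta: Beta wins 12–7.
Delta vs Zeta: Zeta, 11–8.
Delta–Sigma: Delta 11–8.
Delta vs Beta: Beta, 12–7.
Zeta–Sigma: Sigma 13–6.
Zeta vs Beta: Beta wins 13–6.
Sigma–Beta: Beta 15–4.
Beta beats each of Epsilon, Delta, Zeta, Sigma — Beta is the Condorcet winner.

Beta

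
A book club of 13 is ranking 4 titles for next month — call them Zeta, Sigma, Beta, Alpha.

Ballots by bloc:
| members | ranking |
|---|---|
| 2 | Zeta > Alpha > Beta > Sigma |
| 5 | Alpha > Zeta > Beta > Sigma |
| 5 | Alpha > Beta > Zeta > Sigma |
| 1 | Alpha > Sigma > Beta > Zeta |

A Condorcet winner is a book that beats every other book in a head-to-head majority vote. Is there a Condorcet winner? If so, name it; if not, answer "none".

Alpha

Pairwise majorities:
Zeta vs Sigma: Zeta, 12–1.
Zeta vs Beta: Zeta wins 7–6.
Zeta–Alpha: Alpha 11–2.
Sigma–Beta: Beta 12–1.
Sigma–Alpha: Alpha 13–0.
Beta vs Alpha: Alpha wins 13–0.
Alpha wins every pairwise contest, so Alpha is the Condorcet winner.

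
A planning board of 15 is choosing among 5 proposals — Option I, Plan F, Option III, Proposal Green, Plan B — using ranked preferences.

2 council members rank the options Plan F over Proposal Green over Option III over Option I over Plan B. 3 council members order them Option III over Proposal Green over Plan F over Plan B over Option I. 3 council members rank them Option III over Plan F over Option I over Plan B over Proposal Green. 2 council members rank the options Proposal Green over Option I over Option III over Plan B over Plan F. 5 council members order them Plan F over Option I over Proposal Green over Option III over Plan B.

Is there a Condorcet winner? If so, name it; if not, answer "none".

none

Head-to-head results (15 council members):
Option I vs Plan F: Plan F, 13–2.
Option I vs Option III: 7 to 8, Option III.
Option I vs Proposal Green: 3+5 = 8 for Option I, 7 for Proposal Green — Option I by 8–7.
Option I vs Plan B: Option I wins 12–3.
Plan F vs Option III: Option III, 8–7.
Plan F vs Proposal Green: Plan F, 10–5.
Plan F–Plan B: Plan F 13–2.
Option III vs Proposal Green: Option III is ranked higher on 3+3 = 6 ballots, Proposal Green on 9. Proposal Green wins 9–6.
Option III vs Plan B: Option III wins 15–0.
Proposal Green vs Plan B: 12 to 3, Proposal Green.
No option is unbeaten: Option I loses to Plan F; Plan F loses to Option III; Option III loses to Proposal Green; Proposal Green loses to Option I; Plan B loses to Option I. In particular Option I → Proposal Green → Option III → Option I is a majority cycle — no Condorcet winner exists.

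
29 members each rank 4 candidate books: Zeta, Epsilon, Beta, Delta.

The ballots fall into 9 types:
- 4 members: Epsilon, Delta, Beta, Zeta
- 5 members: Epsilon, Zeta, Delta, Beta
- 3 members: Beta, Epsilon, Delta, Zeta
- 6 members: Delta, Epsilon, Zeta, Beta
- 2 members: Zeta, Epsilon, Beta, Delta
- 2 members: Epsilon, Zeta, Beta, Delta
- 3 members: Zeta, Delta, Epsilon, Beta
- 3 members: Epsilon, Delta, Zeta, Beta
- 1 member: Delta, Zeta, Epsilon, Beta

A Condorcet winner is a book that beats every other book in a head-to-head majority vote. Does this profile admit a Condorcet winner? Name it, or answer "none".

Head-to-head results (29 members):
Zeta vs Epsilon: Zeta is ranked higher on 2+3+1 = 6 ballots, Epsilon on 23. Epsilon wins 23–6.
Zeta vs Beta: Zeta is ranked higher on 22 ballots, Beta on 7. Zeta wins 22–7.
Zeta vs Delta: Delta wins 17–12.
Epsilon–Beta: Epsilon 26–3.
Epsilon vs Delta: Epsilon, 19–10.
Beta–Delta: Delta 22–7.
Epsilon defeats every rival head-to-head and is the Condorcet winner.

Epsilon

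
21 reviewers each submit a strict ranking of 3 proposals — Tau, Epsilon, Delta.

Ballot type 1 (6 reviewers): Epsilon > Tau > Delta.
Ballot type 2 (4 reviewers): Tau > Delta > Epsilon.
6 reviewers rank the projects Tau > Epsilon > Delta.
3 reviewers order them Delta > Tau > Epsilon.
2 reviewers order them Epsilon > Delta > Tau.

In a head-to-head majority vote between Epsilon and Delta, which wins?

Ballots ranking Epsilon above Delta: 6 + 6 + 2 = 14.
Ballots ranking Delta above Epsilon: 21 − 14 = 7.
Epsilon wins the head-to-head 14–7.

Epsilon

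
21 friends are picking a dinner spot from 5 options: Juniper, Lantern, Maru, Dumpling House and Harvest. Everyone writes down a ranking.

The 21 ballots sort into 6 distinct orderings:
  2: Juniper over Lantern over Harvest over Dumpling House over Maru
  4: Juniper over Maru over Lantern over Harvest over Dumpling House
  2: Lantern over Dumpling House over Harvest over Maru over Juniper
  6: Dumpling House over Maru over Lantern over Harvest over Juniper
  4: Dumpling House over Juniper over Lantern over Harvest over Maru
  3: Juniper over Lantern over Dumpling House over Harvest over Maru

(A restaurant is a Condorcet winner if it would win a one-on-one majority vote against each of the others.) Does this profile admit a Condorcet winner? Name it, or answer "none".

Head-to-head results (21 friends):
Juniper vs Lantern: Juniper, 13–8.
Juniper vs Maru: Juniper wins 13–8.
Juniper vs Dumpling House: Dumpling House, 12–9.
Juniper vs Harvest: Juniper wins 13–8.
Lantern vs Maru: Lantern, 11–10.
Lantern vs Dumpling House: Lantern wins 11–10.
Lantern vs Harvest: Lantern wins 21–0.
Maru vs Dumpling House: Dumpling House wins 17–4.
Maru vs Harvest: Harvest, 11–10.
Dumpling House–Harvest: Dumpling House 15–6.
Every restaurant loses at least once (Juniper loses to Dumpling House; Lantern loses to Juniper; Maru loses to Juniper; Dumpling House loses to Lantern; Harvest loses to Juniper). The majority relation contains the cycle Juniper beats Lantern beats Dumpling House beats Juniper, so there is no Condorcet winner.

none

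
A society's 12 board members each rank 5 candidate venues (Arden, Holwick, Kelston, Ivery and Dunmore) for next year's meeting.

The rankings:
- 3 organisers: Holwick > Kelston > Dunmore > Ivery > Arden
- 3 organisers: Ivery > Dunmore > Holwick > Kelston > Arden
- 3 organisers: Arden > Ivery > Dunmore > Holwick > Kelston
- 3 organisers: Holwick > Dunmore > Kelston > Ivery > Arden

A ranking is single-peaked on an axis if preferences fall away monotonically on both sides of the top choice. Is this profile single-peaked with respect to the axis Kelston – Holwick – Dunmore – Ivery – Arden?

Axis positions: Kelston=1, Holwick=2, Dunmore=3, Ivery=4, Arden=5.
Type 1 (peak Holwick at position 2): ranking walks positions 2-1-3-4-5, expanding outward from the peak — single-peaked.
Type 2 (peak Ivery at position 4): ranking walks positions 4-3-2-1-5, expanding outward from the peak — single-peaked.
Type 3 (peak Arden at position 5): ranking walks positions 5-4-3-2-1, expanding outward from the peak — single-peaked.
Type 4 (peak Holwick at position 2): ranking walks positions 2-3-1-4-5, expanding outward from the peak — single-peaked.
Every ranking is single-peaked on this axis.

yes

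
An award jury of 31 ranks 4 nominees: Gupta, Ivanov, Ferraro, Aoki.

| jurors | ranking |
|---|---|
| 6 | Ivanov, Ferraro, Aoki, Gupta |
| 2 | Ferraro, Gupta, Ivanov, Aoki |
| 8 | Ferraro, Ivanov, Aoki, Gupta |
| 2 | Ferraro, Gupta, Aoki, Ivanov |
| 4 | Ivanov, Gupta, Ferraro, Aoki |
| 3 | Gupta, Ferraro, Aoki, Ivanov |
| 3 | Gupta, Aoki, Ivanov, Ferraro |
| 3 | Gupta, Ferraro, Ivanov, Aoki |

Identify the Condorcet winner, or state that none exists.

Ferraro

Check each pair by majority over 31 ballots:
Gupta vs Ivanov: Gupta preferred on 2+2+3+3+3 = 13 ballots; Ivanov wins 18–13.
Gupta vs Ferraro: 13 to 18, Ferraro.
Gupta vs Aoki: Gupta preferred on 2+2+4+3+3+3 = 17 ballots; Gupta wins 17–14.
Ivanov vs Ferraro: 6+4+3 = 13 for Ivanov, 18 for Ferraro — Ferraro by 18–13.
Ivanov vs Aoki: Ivanov preferred on 6+2+8+4+3 = 23 ballots; Ivanov wins 23–8.
Ferraro vs Aoki: Ferraro is ranked higher on 28 ballots, Aoki on 3. Ferraro wins 28–3.
Ferraro defeats every rival head-to-head and is the Condorcet winner.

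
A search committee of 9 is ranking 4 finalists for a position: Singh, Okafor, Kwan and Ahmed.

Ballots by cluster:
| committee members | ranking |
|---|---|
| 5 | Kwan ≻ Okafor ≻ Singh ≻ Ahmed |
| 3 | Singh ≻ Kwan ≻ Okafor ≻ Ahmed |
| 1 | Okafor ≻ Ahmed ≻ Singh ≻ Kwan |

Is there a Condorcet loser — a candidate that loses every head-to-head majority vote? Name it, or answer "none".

Head-to-head results (9 committee members):
Singh vs Okafor: Singh preferred on 3 ballots; Okafor wins 6–3.
Singh vs Kwan: 3+1 = 4 for Singh, 5 for Kwan — Kwan by 5–4.
Singh vs Ahmed: Singh, 8–1.
Okafor vs Kwan: Kwan, 8–1.
Okafor vs Ahmed: Okafor wins 9–0.
Kwan vs Ahmed: Kwan is ranked higher on 5+3 = 8 ballots, Ahmed on 1. Kwan wins 8–1.
Only Ahmed has no wins; Ahmed is the Condorcet loser.

Ahmed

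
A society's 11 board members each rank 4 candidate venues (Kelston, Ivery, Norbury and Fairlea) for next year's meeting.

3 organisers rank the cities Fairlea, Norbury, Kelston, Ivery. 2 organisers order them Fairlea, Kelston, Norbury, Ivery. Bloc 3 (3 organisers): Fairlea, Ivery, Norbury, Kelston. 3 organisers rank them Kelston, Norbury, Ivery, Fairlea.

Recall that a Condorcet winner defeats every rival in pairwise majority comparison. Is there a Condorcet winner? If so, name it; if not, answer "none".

Pairwise majorities:
Kelston vs Ivery: Kelston wins 8–3.
Kelston vs Norbury: Norbury, 6–5.
Kelston–Fairlea: Fairlea 8–3.
Ivery vs Norbury: Norbury wins 8–3.
Ivery–Fairlea: Fairlea 8–3.
Norbury–Fairlea: Fairlea 8–3.
Only Fairlea has no losses; Fairlea is the Condorcet winner.

Fairlea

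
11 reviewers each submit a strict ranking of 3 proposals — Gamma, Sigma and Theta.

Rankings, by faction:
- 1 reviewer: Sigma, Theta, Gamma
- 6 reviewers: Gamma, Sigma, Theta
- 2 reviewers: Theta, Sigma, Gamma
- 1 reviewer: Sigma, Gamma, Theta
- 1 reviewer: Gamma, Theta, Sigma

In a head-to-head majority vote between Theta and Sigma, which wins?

Sigma

Ballots ranking Theta above Sigma: 2 + 1 = 3.
Ballots ranking Sigma above Theta: 11 − 3 = 8.
Sigma wins the head-to-head 8–3.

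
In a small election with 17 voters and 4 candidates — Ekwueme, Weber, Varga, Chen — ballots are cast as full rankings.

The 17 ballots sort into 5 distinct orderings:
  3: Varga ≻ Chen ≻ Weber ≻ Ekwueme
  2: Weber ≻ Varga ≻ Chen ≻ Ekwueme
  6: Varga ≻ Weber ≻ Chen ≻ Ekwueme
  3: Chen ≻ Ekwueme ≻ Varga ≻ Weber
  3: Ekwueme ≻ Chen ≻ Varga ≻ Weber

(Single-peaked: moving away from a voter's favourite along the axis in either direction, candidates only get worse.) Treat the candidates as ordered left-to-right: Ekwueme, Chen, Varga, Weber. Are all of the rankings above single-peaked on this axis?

Axis positions: Ekwueme=1, Chen=2, Varga=3, Weber=4.
Cluster 1 (peak Varga at position 3): ranking walks positions 3-2-4-1, expanding outward from the peak — single-peaked.
Cluster 2 (peak Weber at position 4): ranking walks positions 4-3-2-1, expanding outward from the peak — single-peaked.
Cluster 3 (peak Varga at position 3): ranking walks positions 3-4-2-1, expanding outward from the peak — single-peaked.
Cluster 4 (peak Chen at position 2): ranking walks positions 2-1-3-4, expanding outward from the peak — single-peaked.
Cluster 5 (peak Ekwueme at position 1): ranking walks positions 1-2-3-4, expanding outward from the peak — single-peaked.
Every ranking is single-peaked on this axis.

yes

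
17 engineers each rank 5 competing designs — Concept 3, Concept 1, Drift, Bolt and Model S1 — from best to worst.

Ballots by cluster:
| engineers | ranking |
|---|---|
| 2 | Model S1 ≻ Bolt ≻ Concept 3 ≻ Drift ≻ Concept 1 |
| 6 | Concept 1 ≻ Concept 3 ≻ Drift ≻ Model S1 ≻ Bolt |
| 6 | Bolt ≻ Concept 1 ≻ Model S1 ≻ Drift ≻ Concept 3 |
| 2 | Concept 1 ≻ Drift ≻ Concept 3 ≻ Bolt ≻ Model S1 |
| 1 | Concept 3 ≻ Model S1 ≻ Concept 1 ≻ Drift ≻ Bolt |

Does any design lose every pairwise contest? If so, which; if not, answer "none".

Bolt

Head-to-head results (17 engineers):
Concept 3 vs Concept 1: Concept 1, 14–3.
Concept 3 vs Drift: 9 to 8, Concept 3.
Concept 3 vs Bolt: Concept 3 is ranked higher on 6+2+1 = 9 ballots, Bolt on 8. Concept 3 wins 9–8.
Concept 3 vs Model S1: 6+2+1 = 9 for Concept 3, 8 for Model S1 — Concept 3 by 9–8.
Concept 1–Drift: Concept 1 15–2.
Concept 1 vs Bolt: Concept 1 wins 9–8.
Concept 1 vs Model S1: Concept 1, 14–3.
Drift vs Bolt: Drift, 9–8.
Drift vs Model S1: 6+2 = 8 for Drift, 9 for Model S1 — Model S1 by 9–8.
Bolt vs Model S1: Bolt is ranked higher on 6+2 = 8 ballots, Model S1 on 9. Model S1 wins 9–8.
Only Bolt has no wins; Bolt is the Condorcet loser.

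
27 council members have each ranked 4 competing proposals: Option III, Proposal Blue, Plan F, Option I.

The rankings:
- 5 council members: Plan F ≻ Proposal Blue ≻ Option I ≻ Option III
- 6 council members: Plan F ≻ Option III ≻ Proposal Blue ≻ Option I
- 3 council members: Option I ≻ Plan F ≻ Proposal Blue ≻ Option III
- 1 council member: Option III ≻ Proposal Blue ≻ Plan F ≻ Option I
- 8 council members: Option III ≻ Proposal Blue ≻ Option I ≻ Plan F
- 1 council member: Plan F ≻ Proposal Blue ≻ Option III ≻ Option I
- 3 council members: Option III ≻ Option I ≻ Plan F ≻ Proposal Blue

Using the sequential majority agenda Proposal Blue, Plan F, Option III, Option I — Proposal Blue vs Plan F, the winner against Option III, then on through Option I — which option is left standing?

Option I

Round 1: Proposal Blue vs Plan F — 9–18, Plan F advances.
Round 2: Plan F vs Option III — 15–12, Plan F advances.
Round 3: Plan F vs Option I — 13–14, Option I advances.
The agenda winner is Option I.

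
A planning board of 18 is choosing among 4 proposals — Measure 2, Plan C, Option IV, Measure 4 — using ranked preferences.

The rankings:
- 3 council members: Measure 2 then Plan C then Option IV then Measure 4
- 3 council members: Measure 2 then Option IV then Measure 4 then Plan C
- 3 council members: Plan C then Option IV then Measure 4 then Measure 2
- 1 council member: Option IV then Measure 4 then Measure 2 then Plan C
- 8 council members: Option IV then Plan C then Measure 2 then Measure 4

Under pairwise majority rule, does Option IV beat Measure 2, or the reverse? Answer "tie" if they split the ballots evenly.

Ballots ranking Option IV above Measure 2: 3 + 1 + 8 = 12.
Ballots ranking Measure 2 above Option IV: 18 − 12 = 6.
Option IV wins the head-to-head 12–6.

Option IV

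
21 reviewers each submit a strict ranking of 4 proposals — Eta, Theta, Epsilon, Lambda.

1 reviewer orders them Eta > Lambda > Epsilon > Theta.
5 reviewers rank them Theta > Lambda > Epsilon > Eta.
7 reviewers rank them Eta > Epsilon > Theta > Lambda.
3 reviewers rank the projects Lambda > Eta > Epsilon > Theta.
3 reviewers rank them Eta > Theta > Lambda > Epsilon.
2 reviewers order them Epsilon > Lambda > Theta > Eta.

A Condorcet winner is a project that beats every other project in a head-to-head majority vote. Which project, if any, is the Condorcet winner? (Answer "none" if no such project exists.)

Eta

Pairwise majorities:
Eta vs Theta: Eta wins 14–7.
Eta vs Epsilon: Eta, 14–7.
Eta vs Lambda: Eta, 11–10.
Theta vs Epsilon: Epsilon wins 13–8.
Theta–Lambda: Theta 15–6.
Epsilon vs Lambda: Lambda wins 12–9.
Eta beats each of Theta, Epsilon, Lambda — Eta is the Condorcet winner.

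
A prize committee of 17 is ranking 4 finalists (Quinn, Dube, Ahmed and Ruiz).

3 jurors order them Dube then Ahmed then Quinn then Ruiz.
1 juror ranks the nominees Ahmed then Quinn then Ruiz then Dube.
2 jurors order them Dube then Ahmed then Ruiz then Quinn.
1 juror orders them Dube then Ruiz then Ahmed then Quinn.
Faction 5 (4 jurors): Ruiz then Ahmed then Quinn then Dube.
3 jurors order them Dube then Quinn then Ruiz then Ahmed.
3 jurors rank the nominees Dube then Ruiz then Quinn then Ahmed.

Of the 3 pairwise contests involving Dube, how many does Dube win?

3

Dube against each rival (17 jurors):
Dube vs Quinn: Dube wins 12–5.
Dube vs Ahmed: 12 to 5, Dube.
Dube–Ruiz: Dube 12–5.
Dube beats Quinn, Ahmed, Ruiz — 3 pairwise wins.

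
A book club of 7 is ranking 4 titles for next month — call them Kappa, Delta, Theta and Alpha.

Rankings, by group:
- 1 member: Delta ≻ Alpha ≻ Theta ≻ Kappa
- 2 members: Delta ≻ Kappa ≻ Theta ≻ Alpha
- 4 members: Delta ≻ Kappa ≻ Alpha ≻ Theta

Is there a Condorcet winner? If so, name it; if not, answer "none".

Delta

Pairwise majorities:
Kappa vs Delta: Delta wins 7–0.
Kappa–Theta: Kappa 6–1.
Kappa vs Alpha: Kappa wins 6–1.
Delta vs Theta: Delta, 7–0.
Delta vs Alpha: Delta, 7–0.
Theta vs Alpha: Alpha wins 5–2.
Delta wins every pairwise contest, so Delta is the Condorcet winner.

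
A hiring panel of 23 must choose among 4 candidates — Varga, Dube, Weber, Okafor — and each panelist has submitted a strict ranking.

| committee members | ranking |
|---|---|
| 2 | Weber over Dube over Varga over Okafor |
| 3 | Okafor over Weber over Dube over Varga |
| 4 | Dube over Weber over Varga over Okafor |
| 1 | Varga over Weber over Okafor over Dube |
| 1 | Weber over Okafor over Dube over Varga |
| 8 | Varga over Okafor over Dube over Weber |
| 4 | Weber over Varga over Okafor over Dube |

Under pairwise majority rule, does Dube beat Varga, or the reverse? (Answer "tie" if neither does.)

Ballots ranking Dube above Varga: 2 + 3 + 4 + 1 = 10.
Ballots ranking Varga above Dube: 23 − 10 = 13.
Varga wins the head-to-head 13–10.

Varga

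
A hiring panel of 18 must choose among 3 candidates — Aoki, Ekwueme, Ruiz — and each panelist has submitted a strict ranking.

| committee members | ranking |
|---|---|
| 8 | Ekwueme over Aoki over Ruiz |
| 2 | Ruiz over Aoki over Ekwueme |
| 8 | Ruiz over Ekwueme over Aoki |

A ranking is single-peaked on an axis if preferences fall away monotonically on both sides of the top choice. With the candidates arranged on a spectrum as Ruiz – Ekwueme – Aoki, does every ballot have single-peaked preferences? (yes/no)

no

Axis positions: Ruiz=1, Ekwueme=2, Aoki=3.
Faction 1 (peak Ekwueme at position 2): ranking walks positions 2-3-1, expanding outward from the peak — single-peaked.
Faction 2: ranking walks positions 1-3-2; Aoki is ranked above Ekwueme even though Ekwueme lies between Aoki and the peak Ruiz on the axis — preferences dip and rise again. Not single-peaked.
Faction 3 (peak Ruiz at position 1): ranking walks positions 1-2-3, expanding outward from the peak — single-peaked.
Faction 2 violates single-peakedness, so the profile is not single-peaked on this axis.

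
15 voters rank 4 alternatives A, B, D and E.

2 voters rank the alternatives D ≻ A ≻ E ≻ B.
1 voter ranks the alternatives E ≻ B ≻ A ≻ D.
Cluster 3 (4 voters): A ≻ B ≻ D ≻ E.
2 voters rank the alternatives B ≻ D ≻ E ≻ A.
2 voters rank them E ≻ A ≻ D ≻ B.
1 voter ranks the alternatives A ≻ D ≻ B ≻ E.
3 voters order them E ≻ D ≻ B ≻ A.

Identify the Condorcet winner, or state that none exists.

none

Pairwise majorities:
A vs B: 9 to 6, A.
A vs D: A preferred on 1+4+2+1 = 8 ballots; A wins 8–7.
A vs E: 2+4+1 = 7 for A, 8 for E — E by 8–7.
B vs D: 7 to 8, D.
B vs E: 4+2+1 = 7 for B, 8 for E — E by 8–7.
D vs E: 2+4+2+1 = 9 for D, 6 for E — D by 9–6.
No alternative is unbeaten: A loses to E; B loses to A; D loses to A; E loses to D. In particular A > D > E > A is a majority cycle — no Condorcet winner exists.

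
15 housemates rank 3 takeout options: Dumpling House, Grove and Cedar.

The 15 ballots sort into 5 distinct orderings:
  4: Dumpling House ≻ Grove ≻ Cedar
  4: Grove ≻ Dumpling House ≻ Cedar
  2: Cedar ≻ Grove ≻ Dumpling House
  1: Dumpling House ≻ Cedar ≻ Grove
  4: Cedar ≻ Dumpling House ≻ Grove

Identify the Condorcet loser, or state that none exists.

Pairwise majorities:
Dumpling House vs Grove: Dumpling House, 9–6.
Dumpling House vs Cedar: Dumpling House preferred on 4+4+1 = 9 ballots; Dumpling House wins 9–6.
Grove vs Cedar: Grove wins 8–7.
Cedar is beaten in every head-to-head and is the Condorcet loser.

Cedar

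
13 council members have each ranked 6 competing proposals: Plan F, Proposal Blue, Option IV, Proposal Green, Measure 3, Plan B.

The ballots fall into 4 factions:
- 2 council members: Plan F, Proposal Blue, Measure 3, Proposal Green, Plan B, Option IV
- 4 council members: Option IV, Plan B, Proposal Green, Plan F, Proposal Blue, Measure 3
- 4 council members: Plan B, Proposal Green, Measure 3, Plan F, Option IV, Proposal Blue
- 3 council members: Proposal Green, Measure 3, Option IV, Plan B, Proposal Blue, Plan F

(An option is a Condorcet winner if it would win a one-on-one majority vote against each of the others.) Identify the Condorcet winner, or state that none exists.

none

Pairwise majorities:
Plan F vs Proposal Blue: 2+4+4 = 10 for Plan F, 3 for Proposal Blue — Plan F by 10–3.
Plan F vs Option IV: Plan F is ranked higher on 2+4 = 6 ballots, Option IV on 7. Option IV wins 7–6.
Plan F vs Proposal Green: Plan F is ranked higher on 2 ballots, Proposal Green on 11. Proposal Green wins 11–2.
Plan F vs Measure 3: Plan F is ranked higher on 2+4 = 6 ballots, Measure 3 on 7. Measure 3 wins 7–6.
Plan F vs Plan B: 2 for Plan F, 11 for Plan B — Plan B by 11–2.
Proposal Blue vs Option IV: Proposal Blue is ranked higher on 2 ballots, Option IV on 11. Option IV wins 11–2.
Proposal Blue vs Proposal Green: 2 to 11, Proposal Green.
Proposal Blue vs Measure 3: 2+4 = 6 for Proposal Blue, 7 for Measure 3 — Measure 3 by 7–6.
Proposal Blue vs Plan B: 2 to 11, Plan B.
Option IV vs Proposal Green: 4 for Option IV, 9 for Proposal Green — Proposal Green by 9–4.
Option IV vs Measure 3: 4 for Option IV, 9 for Measure 3 — Measure 3 by 9–4.
Option IV vs Plan B: Option IV preferred on 4+3 = 7 ballots; Option IV wins 7–6.
Proposal Green vs Measure 3: 4+4+3 = 11 for Proposal Green, 2 for Measure 3 — Proposal Green by 11–2.
Proposal Green vs Plan B: Proposal Green preferred on 2+3 = 5 ballots; Plan B wins 8–5.
Measure 3 vs Plan B: Measure 3 preferred on 2+3 = 5 ballots; Plan B wins 8–5.
Each option drops at least one matchup (Plan F loses to Option IV; Proposal Blue loses to Plan F; Option IV loses to Proposal Green; Proposal Green loses to Plan B; Measure 3 loses to Proposal Green; Plan B loses to Option IV); the cycle Option IV beats Plan B beats Proposal Green beats Option IV rules out a Condorcet winner.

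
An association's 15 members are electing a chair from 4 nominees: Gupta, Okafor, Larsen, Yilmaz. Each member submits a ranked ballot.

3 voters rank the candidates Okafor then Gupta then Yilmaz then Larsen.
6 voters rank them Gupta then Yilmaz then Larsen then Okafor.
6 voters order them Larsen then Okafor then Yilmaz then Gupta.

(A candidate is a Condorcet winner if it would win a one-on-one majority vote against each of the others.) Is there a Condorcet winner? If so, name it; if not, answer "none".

Check each pair by majority over 15 ballots:
Gupta–Okafor: Okafor 9–6.
Gupta vs Larsen: Gupta, 9–6.
Gupta–Yilmaz: Gupta 9–6.
Okafor–Larsen: Larsen 12–3.
Okafor vs Yilmaz: Okafor, 9–6.
Larsen vs Yilmaz: Yilmaz wins 9–6.
Each candidate drops at least one matchup (Gupta loses to Okafor; Okafor loses to Larsen; Larsen loses to Gupta; Yilmaz loses to Gupta); the cycle Gupta → Larsen → Okafor → Gupta rules out a Condorcet winner.

none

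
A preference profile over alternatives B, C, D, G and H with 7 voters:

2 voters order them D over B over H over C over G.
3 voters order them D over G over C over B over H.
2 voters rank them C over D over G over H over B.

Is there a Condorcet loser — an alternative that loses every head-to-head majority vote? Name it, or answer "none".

H

Pairwise majorities:
B vs C: B is ranked higher on 2 ballots, C on 5. C wins 5–2.
B vs D: D wins 7–0.
B vs G: G, 5–2.
B vs H: 5 to 2, B.
C vs D: C preferred on 2 ballots; D wins 5–2.
C vs G: 4 to 3, C.
C vs H: C, 5–2.
D vs G: D wins 7–0.
D vs H: D preferred on 2+3+2 = 7 ballots; D wins 7–0.
G vs H: G wins 5–2.
H is beaten in every head-to-head and is the Condorcet loser.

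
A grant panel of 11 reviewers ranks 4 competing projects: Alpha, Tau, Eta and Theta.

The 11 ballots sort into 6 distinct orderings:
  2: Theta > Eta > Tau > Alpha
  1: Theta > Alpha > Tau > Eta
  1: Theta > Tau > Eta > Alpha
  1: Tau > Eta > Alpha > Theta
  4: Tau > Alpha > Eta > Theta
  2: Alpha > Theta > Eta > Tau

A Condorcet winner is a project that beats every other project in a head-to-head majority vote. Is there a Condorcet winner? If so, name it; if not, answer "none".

Check each pair by majority over 11 ballots:
Alpha vs Tau: Tau, 8–3.
Alpha vs Eta: Alpha, 7–4.
Alpha vs Theta: Alpha, 7–4.
Tau vs Eta: Tau, 7–4.
Tau vs Theta: Theta wins 6–5.
Eta vs Theta: Theta wins 6–5.
No project is unbeaten: Alpha loses to Tau; Tau loses to Theta; Eta loses to Alpha; Theta loses to Alpha. In particular Alpha > Theta > Tau > Alpha is a majority cycle — no Condorcet winner exists.

none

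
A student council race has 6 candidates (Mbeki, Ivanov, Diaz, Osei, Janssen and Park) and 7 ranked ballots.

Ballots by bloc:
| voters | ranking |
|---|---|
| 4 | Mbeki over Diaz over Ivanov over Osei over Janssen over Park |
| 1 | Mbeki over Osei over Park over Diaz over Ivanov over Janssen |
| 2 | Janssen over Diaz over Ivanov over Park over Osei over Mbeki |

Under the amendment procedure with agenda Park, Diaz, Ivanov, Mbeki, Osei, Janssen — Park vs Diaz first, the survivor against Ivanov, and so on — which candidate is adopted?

Round 1: Park vs Diaz — 1–6, Diaz advances.
Round 2: Diaz vs Ivanov — 7–0, Diaz advances.
Round 3: Diaz vs Mbeki — 2–5, Mbeki advances.
Round 4: Mbeki vs Osei — 5–2, Mbeki advances.
Round 5: Mbeki vs Janssen — 5–2, Mbeki advances.
Mbeki survives the agenda.

Mbeki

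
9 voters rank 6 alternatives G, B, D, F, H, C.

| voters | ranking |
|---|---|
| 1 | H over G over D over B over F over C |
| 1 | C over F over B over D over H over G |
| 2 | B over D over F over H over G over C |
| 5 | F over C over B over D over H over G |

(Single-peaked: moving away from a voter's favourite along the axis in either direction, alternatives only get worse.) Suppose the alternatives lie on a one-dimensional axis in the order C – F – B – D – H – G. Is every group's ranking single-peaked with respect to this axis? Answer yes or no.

yes

Axis positions: C=1, F=2, B=3, D=4, H=5, G=6.
Group 1 (peak H at position 5): ranking walks positions 5-6-4-3-2-1, expanding outward from the peak — single-peaked.
Group 2 (peak C at position 1): ranking walks positions 1-2-3-4-5-6, expanding outward from the peak — single-peaked.
Group 3 (peak B at position 3): ranking walks positions 3-4-2-5-6-1, expanding outward from the peak — single-peaked.
Group 4 (peak F at position 2): ranking walks positions 2-1-3-4-5-6, expanding outward from the peak — single-peaked.
Every ranking is single-peaked on this axis.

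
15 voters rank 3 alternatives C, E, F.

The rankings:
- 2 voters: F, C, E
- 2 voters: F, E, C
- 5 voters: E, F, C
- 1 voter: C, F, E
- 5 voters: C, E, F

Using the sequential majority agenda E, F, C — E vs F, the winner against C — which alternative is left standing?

Round 1: E vs F — 10–5, E advances.
Round 2: E vs C — 7–8, C advances.
The agenda winner is C.

C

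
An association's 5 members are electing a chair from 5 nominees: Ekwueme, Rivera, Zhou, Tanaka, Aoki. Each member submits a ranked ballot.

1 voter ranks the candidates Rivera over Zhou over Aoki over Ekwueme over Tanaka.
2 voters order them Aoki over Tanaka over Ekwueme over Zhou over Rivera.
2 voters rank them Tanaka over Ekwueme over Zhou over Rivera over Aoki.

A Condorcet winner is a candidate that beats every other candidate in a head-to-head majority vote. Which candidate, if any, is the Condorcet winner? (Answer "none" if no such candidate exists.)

Pairwise majorities:
Ekwueme–Rivera: Ekwueme 4–1.
Ekwueme vs Zhou: Ekwueme wins 4–1.
Ekwueme–Tanaka: Tanaka 4–1.
Ekwueme vs Aoki: Ekwueme is ranked higher on 2 ballots, Aoki on 3. Aoki wins 3–2.
Rivera–Zhou: Zhou 4–1.
Rivera vs Tanaka: Tanaka wins 4–1.
Rivera–Aoki: Rivera 3–2.
Zhou vs Tanaka: Tanaka wins 4–1.
Zhou vs Aoki: Zhou wins 3–2.
Tanaka vs Aoki: Tanaka preferred on 2 ballots; Aoki wins 3–2.
No candidate is unbeaten: Ekwueme loses to Tanaka; Rivera loses to Ekwueme; Zhou loses to Ekwueme; Tanaka loses to Aoki; Aoki loses to Rivera. In particular Ekwueme → Rivera → Aoki → Ekwueme is a majority cycle — no Condorcet winner exists.

none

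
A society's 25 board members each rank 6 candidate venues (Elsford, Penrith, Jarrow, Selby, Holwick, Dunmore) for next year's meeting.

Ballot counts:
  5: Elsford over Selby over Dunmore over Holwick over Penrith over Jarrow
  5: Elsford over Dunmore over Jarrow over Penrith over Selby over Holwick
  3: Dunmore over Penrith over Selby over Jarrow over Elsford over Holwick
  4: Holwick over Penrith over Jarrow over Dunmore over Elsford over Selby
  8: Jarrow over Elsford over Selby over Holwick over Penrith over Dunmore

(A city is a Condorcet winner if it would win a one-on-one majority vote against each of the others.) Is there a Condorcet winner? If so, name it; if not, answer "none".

none

Pairwise majorities:
Elsford vs Penrith: 5+5+8 = 18 for Elsford, 7 for Penrith — Elsford by 18–7.
Elsford vs Jarrow: Elsford preferred on 5+5 = 10 ballots; Jarrow wins 15–10.
Elsford vs Selby: 5+5+4+8 = 22 for Elsford, 3 for Selby — Elsford by 22–3.
Elsford vs Holwick: Elsford wins 21–4.
Elsford vs Dunmore: Elsford is ranked higher on 5+5+8 = 18 ballots, Dunmore on 7. Elsford wins 18–7.
Penrith vs Jarrow: Jarrow wins 13–12.
Penrith vs Selby: Penrith preferred on 5+3+4 = 12 ballots; Selby wins 13–12.
Penrith vs Holwick: 5+3 = 8 for Penrith, 17 for Holwick — Holwick by 17–8.
Penrith vs Dunmore: Penrith preferred on 4+8 = 12 ballots; Dunmore wins 13–12.
Jarrow–Selby: Jarrow 17–8.
Jarrow–Holwick: Jarrow 16–9.
Jarrow–Dunmore: Dunmore 13–12.
Selby vs Holwick: 5+5+3+8 = 21 for Selby, 4 for Holwick — Selby by 21–4.
Selby vs Dunmore: Selby is ranked higher on 5+8 = 13 ballots, Dunmore on 12. Selby wins 13–12.
Holwick–Dunmore: Dunmore 13–12.
No city is unbeaten: Elsford loses to Jarrow; Penrith loses to Elsford; Jarrow loses to Dunmore; Selby loses to Elsford; Holwick loses to Elsford; Dunmore loses to Elsford. In particular Elsford → Dunmore → Jarrow → Elsford is a majority cycle — no Condorcet winner exists.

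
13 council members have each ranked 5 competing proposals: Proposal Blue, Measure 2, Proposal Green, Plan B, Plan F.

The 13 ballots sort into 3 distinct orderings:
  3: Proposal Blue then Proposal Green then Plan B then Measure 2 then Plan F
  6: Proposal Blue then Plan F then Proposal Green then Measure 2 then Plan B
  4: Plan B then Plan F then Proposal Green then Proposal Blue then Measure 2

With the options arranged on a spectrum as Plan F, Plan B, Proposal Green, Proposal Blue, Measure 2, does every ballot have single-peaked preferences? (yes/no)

Axis positions: Plan F=1, Plan B=2, Proposal Green=3, Proposal Blue=4, Measure 2=5.
Bloc 1 (peak Proposal Blue at position 4): ranking walks positions 4-3-2-5-1, expanding outward from the peak — single-peaked.
Bloc 2: ranking walks positions 4-1-3-5-2; Plan F is ranked above Proposal Green even though Proposal Green lies between Plan F and the peak Proposal Blue on the axis — preferences dip and rise again. Not single-peaked.
Bloc 3 (peak Plan B at position 2): ranking walks positions 2-1-3-4-5, expanding outward from the peak — single-peaked.
Bloc 2 violates single-peakedness, so the profile is not single-peaked on this axis.

no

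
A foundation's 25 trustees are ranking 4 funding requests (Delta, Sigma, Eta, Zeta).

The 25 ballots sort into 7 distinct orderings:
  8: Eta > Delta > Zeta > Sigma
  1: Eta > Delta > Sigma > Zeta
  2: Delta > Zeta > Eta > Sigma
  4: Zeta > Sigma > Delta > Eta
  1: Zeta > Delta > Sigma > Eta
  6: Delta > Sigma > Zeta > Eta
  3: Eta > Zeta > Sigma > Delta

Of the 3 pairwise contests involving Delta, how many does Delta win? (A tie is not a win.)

Delta against each rival (25 reviewers):
Delta vs Sigma: Delta wins 18–7.
Delta–Eta: Delta 13–12.
Delta–Zeta: Delta 17–8.
Delta beats Sigma, Eta, Zeta — 3 pairwise wins.

3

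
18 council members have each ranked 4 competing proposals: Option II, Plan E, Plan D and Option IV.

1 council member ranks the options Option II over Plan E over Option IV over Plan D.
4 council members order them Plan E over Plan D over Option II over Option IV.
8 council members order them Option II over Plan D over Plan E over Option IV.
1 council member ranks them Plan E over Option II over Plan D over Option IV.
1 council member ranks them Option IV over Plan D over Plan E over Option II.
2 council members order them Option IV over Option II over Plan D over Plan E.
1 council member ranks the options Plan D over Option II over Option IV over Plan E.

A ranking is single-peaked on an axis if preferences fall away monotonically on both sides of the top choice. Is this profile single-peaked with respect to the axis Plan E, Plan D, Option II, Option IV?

no

Axis positions: Plan E=1, Plan D=2, Option II=3, Option IV=4.
Group 1: ranking walks positions 3-1-4-2; Plan E is ranked above Plan D even though Plan D lies between Plan E and the peak Option II on the axis — preferences dip and rise again. Not single-peaked.
Group 2 (peak Plan E at position 1): ranking walks positions 1-2-3-4, expanding outward from the peak — single-peaked.
Group 3 (peak Option II at position 3): ranking walks positions 3-2-1-4, expanding outward from the peak — single-peaked.
Group 4: ranking walks positions 1-3-2-4; Option II is ranked above Plan D even though Plan D lies between Option II and the peak Plan E on the axis — preferences dip and rise again. Not single-peaked.
Group 5: ranking walks positions 4-2-1-3; Plan D is ranked above Option II even though Option II lies between Plan D and the peak Option IV on the axis — preferences dip and rise again. Not single-peaked.
Group 6 (peak Option IV at position 4): ranking walks positions 4-3-2-1, expanding outward from the peak — single-peaked.
Group 7 (peak Plan D at position 2): ranking walks positions 2-3-4-1, expanding outward from the peak — single-peaked.
Group 1 violates single-peakedness, so the profile is not single-peaked on this axis.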